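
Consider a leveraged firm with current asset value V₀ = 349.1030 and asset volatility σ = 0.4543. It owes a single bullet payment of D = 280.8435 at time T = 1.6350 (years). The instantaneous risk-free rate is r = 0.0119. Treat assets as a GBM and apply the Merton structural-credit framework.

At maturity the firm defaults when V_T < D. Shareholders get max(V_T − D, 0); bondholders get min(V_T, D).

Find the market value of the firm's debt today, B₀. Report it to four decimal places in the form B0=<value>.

B0=235.2422

d₁ = [ln(V₀/D) + (r + σ²/2)T] / (σ√T)
   = [ln(349.1030/280.8435) + (0.0119 + 0.5·0.4543²)·1.6350] / (0.4543·√1.6350)
   = [0.217569 + 0.188179] / 0.580900 = 0.698482
d₂ = d₁ − σ√T = 0.698482 − 0.580900 = 0.117582
N(d₁) = 0.757562,  N(d₂) = 0.546801,  e^(−rT) = 0.980732
E₀ = V₀·N(d₁) − D·e^(−rT)·N(d₂)
   = 349.1030·0.757562 − 280.8435·0.980732·0.546801 = 113.860816
B₀ = V₀ − E₀ = 349.1030 − 113.860816 = 235.242184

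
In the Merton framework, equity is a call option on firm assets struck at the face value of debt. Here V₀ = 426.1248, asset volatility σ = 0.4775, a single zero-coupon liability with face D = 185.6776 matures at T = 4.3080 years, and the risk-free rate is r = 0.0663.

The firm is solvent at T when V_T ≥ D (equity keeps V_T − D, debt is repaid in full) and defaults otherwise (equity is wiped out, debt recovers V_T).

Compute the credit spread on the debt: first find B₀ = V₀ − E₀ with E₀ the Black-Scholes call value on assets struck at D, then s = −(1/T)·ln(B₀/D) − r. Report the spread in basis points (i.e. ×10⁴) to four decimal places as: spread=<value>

d₁ = [ln(V₀/D) + (r + σ²/2)T] / (σ√T)
   = [ln(426.1248/185.6776) + (0.0663 + 0.5·0.4775²)·4.3080] / (0.4775·√4.3080)
   = [0.830720 + 0.776746] / 0.991086 = 1.621925
d₂ = d₁ − σ√T = 1.621925 − 0.991086 = 0.630839
N(d₁) = 0.947590,  N(d₂) = 0.735927,  e^(−rT) = 0.751548
E₀ = V₀·N(d₁) − D·e^(−rT)·N(d₂)
   = 426.1248·0.947590 − 185.6776·0.751548·0.735927 = 301.096324
B₀ = V₀ − E₀ = 426.1248 − 301.096324 = 125.028476
spread = −(1/T)·ln(B₀/D) − r = −(1/4.3080)·ln(125.028476/185.6776) − 0.0663 = 0.02549905
in basis points: 0.02549905 × 10⁴ = 254.9905 bp

spread=254.9905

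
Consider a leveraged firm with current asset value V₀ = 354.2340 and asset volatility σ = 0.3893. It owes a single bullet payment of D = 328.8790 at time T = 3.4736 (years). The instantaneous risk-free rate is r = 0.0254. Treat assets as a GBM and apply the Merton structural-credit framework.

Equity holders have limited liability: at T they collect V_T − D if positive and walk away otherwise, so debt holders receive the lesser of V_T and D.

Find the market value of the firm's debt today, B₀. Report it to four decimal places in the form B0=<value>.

d₁ = [ln(V₀/D) + (r + σ²/2)T] / (σ√T)
   = [ln(354.2340/328.8790) + (0.0254 + 0.5·0.3893²)·3.4736] / (0.3893·√3.4736)
   = [0.074268 + 0.351449] / 0.725562 = 0.586741
d₂ = d₁ − σ√T = 0.586741 − 0.725562 = -0.138820
N(d₁) = 0.721311,  N(d₂) = 0.444796,  e^(−rT) = 0.915551
E₀ = V₀·N(d₁) − D·e^(−rT)·N(d₂)
   = 354.2340·0.721311 − 328.8790·0.915551·0.444796 = 121.582466
B₀ = V₀ − E₀ = 354.2340 − 121.582466 = 232.651534

B0=232.6515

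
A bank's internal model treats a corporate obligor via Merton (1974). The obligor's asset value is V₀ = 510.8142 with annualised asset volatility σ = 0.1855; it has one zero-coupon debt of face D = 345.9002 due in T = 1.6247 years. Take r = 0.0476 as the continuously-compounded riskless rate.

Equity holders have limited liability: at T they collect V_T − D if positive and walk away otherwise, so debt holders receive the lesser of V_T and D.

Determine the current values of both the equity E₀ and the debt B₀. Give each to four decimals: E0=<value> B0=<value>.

E0=191.5173 B0=319.2969

d₁ = [ln(V₀/D) + (r + σ²/2)T] / (σ√T)
   = [ln(510.8142/345.9002) + (0.0476 + 0.5·0.1855²)·1.6247] / (0.1855·√1.6247)
   = [0.389856 + 0.105289] / 0.236445 = 2.094120
d₂ = d₁ − σ√T = 2.094120 − 0.236445 = 1.857674
N(d₁) = 0.981875,  N(d₂) = 0.968392,  e^(−rT) = 0.925579
E₀ = V₀·N(d₁) − D·e^(−rT)·N(d₂)
   = 510.8142·0.981875 − 345.9002·0.925579·0.968392 = 191.517316
B₀ = V₀ − E₀ = 510.8142 − 191.517316 = 319.296884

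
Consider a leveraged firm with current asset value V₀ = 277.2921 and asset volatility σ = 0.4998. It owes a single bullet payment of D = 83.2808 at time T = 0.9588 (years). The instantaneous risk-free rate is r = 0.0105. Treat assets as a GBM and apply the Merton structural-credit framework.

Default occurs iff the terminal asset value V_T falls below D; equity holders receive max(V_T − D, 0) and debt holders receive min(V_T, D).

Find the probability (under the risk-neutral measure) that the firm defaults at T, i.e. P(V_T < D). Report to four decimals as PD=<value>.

d₁ = [ln(V₀/D) + (r + σ²/2)T] / (σ√T)
   = [ln(277.2921/83.2808) + (0.0105 + 0.5·0.4998²)·0.9588] / (0.4998·√0.9588)
   = [1.202853 + 0.129822] / 0.489396 = 2.723102
d₂ = d₁ − σ√T = 2.723102 − 0.489396 = 2.233707
risk-neutral PD = N(−d₂) = N(-2.233707) = 0.012751

PD=0.0128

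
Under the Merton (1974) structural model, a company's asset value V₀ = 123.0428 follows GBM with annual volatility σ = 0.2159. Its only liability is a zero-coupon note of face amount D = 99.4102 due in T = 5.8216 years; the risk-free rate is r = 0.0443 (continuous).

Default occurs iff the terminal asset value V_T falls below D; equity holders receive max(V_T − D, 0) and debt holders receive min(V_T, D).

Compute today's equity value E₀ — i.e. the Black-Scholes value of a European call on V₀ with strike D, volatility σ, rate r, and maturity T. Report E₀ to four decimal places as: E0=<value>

E0=51.1715

d₁ = [ln(V₀/D) + (r + σ²/2)T] / (σ√T)
   = [ln(123.0428/99.4102) + (0.0443 + 0.5·0.2159²)·5.8216] / (0.2159·√5.8216)
   = [0.213278 + 0.393577] / 0.520923 = 1.164960
d₂ = d₁ − σ√T = 1.164960 − 0.520923 = 0.644037
N(d₁) = 0.877982,  N(d₂) = 0.740224,  e^(−rT) = 0.772675
E₀ = V₀·N(d₁) − D·e^(−rT)·N(d₂)
   = 123.0428·0.877982 − 99.4102·0.772675·0.740224 = 51.171488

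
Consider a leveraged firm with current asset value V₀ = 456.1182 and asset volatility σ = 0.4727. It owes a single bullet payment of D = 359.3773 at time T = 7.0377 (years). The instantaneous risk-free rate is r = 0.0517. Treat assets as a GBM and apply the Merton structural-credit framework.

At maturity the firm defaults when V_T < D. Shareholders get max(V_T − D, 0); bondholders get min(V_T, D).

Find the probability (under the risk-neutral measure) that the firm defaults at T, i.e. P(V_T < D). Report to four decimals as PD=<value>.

PD=0.5583

d₁ = [ln(V₀/D) + (r + σ²/2)T] / (σ√T)
   = [ln(456.1182/359.3773) + (0.0517 + 0.5·0.4727²)·7.0377] / (0.4727·√7.0377)
   = [0.238379 + 1.150120] / 1.254010 = 1.107247
d₂ = d₁ − σ√T = 1.107247 − 1.254010 = -0.146763
risk-neutral PD = N(−d₂) = N(0.146763) = 0.558340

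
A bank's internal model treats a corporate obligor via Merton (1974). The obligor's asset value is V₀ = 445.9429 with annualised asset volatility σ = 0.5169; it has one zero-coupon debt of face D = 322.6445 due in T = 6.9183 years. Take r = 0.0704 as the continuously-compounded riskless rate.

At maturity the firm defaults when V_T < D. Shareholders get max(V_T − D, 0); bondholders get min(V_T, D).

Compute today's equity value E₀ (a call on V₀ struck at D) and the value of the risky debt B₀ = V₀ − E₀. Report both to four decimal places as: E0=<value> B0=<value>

E0=308.3930 B0=137.5499

d₁ = [ln(V₀/D) + (r + σ²/2)T] / (σ√T)
   = [ln(445.9429/322.6445) + (0.0704 + 0.5·0.5169²)·6.9183] / (0.5169·√6.9183)
   = [0.323640 + 1.411283] / 1.359585 = 1.276069
d₂ = d₁ − σ√T = 1.276069 − 1.359585 = -0.083516
N(d₁) = 0.899034,  N(d₂) = 0.466721,  e^(−rT) = 0.614437
E₀ = V₀·N(d₁) − D·e^(−rT)·N(d₂)
   = 445.9429·0.899034 − 322.6445·0.614437·0.466721 = 308.393038
B₀ = V₀ − E₀ = 445.9429 − 308.393038 = 137.549862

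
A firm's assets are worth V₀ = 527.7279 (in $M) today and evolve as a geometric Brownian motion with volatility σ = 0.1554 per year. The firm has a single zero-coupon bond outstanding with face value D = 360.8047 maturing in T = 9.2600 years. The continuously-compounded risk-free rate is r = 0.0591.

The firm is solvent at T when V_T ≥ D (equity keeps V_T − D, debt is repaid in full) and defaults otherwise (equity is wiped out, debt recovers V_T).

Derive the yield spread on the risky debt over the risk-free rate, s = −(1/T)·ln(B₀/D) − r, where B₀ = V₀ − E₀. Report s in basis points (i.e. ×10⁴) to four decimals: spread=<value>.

spread=7.5022

d₁ = [ln(V₀/D) + (r + σ²/2)T] / (σ√T)
   = [ln(527.7279/360.8047) + (0.0591 + 0.5·0.1554²)·9.2600] / (0.1554·√9.2600)
   = [0.380244 + 0.659077] / 0.472886 = 2.197825
d₂ = d₁ − σ√T = 2.197825 − 0.472886 = 1.724939
N(d₁) = 0.986019,  N(d₂) = 0.957731,  e^(−rT) = 0.578529
E₀ = V₀·N(d₁) − D·e^(−rT)·N(d₂)
   = 527.7279·0.986019 − 360.8047·0.578529·0.957731 = 320.436855
B₀ = V₀ − E₀ = 527.7279 − 320.436855 = 207.291045
spread = −(1/T)·ln(B₀/D) − r = −(1/9.2600)·ln(207.291045/360.8047) − 0.0591 = 0.00075022
in basis points: 0.00075022 × 10⁴ = 7.5022 bp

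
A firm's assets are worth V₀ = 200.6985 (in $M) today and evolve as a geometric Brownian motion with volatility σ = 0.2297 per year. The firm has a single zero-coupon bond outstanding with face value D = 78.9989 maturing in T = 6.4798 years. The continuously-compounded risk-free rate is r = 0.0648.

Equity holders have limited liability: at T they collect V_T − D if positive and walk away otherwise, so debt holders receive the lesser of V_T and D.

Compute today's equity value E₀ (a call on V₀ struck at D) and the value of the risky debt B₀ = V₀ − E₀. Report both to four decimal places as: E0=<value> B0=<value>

d₁ = [ln(V₀/D) + (r + σ²/2)T] / (σ√T)
   = [ln(200.6985/78.9989) + (0.0648 + 0.5·0.2297²)·6.4798] / (0.2297·√6.4798)
   = [0.932370 + 0.590835] / 0.584712 = 2.605053
d₂ = d₁ − σ√T = 2.605053 − 0.584712 = 2.020341
N(d₁) = 0.995407,  N(d₂) = 0.978326,  e^(−rT) = 0.657118
E₀ = V₀·N(d₁) − D·e^(−rT)·N(d₂)
   = 200.6985·0.995407 − 78.9989·0.657118·0.978326 = 148.990192
B₀ = V₀ − E₀ = 200.6985 − 148.990192 = 51.708308

E0=148.9902 B0=51.7083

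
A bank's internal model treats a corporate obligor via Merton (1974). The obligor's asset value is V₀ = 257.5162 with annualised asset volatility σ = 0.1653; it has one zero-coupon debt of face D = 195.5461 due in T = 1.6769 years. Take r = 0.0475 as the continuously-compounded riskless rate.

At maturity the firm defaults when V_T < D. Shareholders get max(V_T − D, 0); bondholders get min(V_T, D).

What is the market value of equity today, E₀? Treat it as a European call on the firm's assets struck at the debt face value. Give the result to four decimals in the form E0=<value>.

E0=77.8718

d₁ = [ln(V₀/D) + (r + σ²/2)T] / (σ√T)
   = [ln(257.5162/195.5461) + (0.0475 + 0.5·0.1653²)·1.6769] / (0.1653·√1.6769)
   = [0.275286 + 0.102563] / 0.214056 = 1.765192
d₂ = d₁ − σ√T = 1.765192 − 0.214056 = 1.551137
N(d₁) = 0.961234,  N(d₂) = 0.939566,  e^(−rT) = 0.923437
E₀ = V₀·N(d₁) − D·e^(−rT)·N(d₂)
   = 257.5162·0.961234 − 195.5461·0.923437·0.939566 = 77.871824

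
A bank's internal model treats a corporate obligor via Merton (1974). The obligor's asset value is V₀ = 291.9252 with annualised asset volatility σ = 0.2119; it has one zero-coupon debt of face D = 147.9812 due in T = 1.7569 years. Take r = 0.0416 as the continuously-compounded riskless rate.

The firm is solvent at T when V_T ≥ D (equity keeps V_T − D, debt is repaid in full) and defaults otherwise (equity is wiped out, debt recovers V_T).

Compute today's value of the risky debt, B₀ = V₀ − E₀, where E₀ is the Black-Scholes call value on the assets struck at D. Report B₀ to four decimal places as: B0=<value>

d₁ = [ln(V₀/D) + (r + σ²/2)T] / (σ√T)
   = [ln(291.9252/147.9812) + (0.0416 + 0.5·0.2119²)·1.7569] / (0.2119·√1.7569)
   = [0.679412 + 0.112531] / 0.280869 = 2.819613
d₂ = d₁ − σ√T = 2.819613 − 0.280869 = 2.538744
N(d₁) = 0.997596,  N(d₂) = 0.994437,  e^(−rT) = 0.929520
E₀ = V₀·N(d₁) − D·e^(−rT)·N(d₂)
   = 291.9252·0.997596 − 147.9812·0.929520·0.994437 = 154.437054
B₀ = V₀ − E₀ = 291.9252 − 154.437054 = 137.488146

B0=137.4881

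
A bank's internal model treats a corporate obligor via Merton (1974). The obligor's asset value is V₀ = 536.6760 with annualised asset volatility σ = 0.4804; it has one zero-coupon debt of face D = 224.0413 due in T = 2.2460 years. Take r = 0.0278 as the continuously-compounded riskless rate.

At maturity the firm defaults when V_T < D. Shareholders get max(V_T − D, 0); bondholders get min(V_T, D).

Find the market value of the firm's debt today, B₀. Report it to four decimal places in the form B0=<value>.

d₁ = [ln(V₀/D) + (r + σ²/2)T] / (σ√T)
   = [ln(536.6760/224.0413) + (0.0278 + 0.5·0.4804²)·2.2460] / (0.4804·√2.2460)
   = [0.873564 + 0.321609] / 0.719959 = 1.660057
d₂ = d₁ − σ√T = 1.660057 − 0.719959 = 0.940098
N(d₁) = 0.951549,  N(d₂) = 0.826416,  e^(−rT) = 0.939471
E₀ = V₀·N(d₁) − D·e^(−rT)·N(d₂)
   = 536.6760·0.951549 − 224.0413·0.939471·0.826416 = 336.728973
B₀ = V₀ − E₀ = 536.6760 − 336.728973 = 199.947027

B0=199.9470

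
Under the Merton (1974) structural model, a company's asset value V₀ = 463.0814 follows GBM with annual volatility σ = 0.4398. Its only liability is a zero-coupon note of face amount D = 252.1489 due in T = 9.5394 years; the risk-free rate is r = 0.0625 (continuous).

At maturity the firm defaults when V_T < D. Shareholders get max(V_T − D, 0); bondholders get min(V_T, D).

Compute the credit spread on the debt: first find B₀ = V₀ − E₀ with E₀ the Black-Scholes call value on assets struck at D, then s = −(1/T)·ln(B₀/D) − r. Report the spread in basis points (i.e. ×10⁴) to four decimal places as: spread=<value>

spread=263.3530

d₁ = [ln(V₀/D) + (r + σ²/2)T] / (σ√T)
   = [ln(463.0814/252.1489) + (0.0625 + 0.5·0.4398²)·9.5394] / (0.4398·√9.5394)
   = [0.607883 + 1.518787] / 1.358363 = 1.565613
d₂ = d₁ − σ√T = 1.565613 − 1.358363 = 0.207250
N(d₁) = 0.941280,  N(d₂) = 0.582093,  e^(−rT) = 0.550894
E₀ = V₀·N(d₁) − D·e^(−rT)·N(d₂)
   = 463.0814·0.941280 − 252.1489·0.550894·0.582093 = 355.032457
B₀ = V₀ − E₀ = 463.0814 − 355.032457 = 108.048943
spread = −(1/T)·ln(B₀/D) − r = −(1/9.5394)·ln(108.048943/252.1489) − 0.0625 = 0.02633530
in basis points: 0.02633530 × 10⁴ = 263.3530 bp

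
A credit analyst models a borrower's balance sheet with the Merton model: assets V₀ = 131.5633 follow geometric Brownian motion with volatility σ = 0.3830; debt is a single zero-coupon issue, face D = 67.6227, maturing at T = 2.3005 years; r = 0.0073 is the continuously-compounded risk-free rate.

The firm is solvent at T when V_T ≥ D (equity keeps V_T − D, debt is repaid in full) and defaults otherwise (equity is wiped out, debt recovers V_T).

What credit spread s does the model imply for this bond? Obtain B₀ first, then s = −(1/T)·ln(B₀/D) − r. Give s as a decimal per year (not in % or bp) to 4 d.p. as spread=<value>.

d₁ = [ln(V₀/D) + (r + σ²/2)T] / (σ√T)
   = [ln(131.5633/67.6227) + (0.0073 + 0.5·0.3830²)·2.3005] / (0.3830·√2.3005)
   = [0.665544 + 0.185523] / 0.580911 = 1.465055
d₂ = d₁ − σ√T = 1.465055 − 0.580911 = 0.884143
N(d₁) = 0.928547,  N(d₂) = 0.811691,  e^(−rT) = 0.983347
E₀ = V₀·N(d₁) − D·e^(−rT)·N(d₂)
   = 131.5633·0.928547 − 67.6227·0.983347·0.811691 = 68.188085
B₀ = V₀ − E₀ = 131.5633 − 68.188085 = 63.375215
spread = −(1/T)·ln(B₀/D) − r = −(1/2.3005)·ln(63.375215/67.6227) − 0.0073 = 0.02089859

spread=0.0209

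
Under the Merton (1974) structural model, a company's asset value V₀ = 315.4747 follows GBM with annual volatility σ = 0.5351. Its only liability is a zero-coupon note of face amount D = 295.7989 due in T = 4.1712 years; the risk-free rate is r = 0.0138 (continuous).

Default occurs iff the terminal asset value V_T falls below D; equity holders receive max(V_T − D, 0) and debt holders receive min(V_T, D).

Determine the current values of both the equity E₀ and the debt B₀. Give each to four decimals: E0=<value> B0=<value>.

E0=142.2790 B0=173.1957

d₁ = [ln(V₀/D) + (r + σ²/2)T] / (σ√T)
   = [ln(315.4747/295.7989) + (0.0138 + 0.5·0.5351²)·4.1712] / (0.5351·√4.1712)
   = [0.064399 + 0.654737] / 1.092862 = 0.658029
d₂ = d₁ − σ√T = 0.658029 − 1.092862 = -0.434833
N(d₁) = 0.744740,  N(d₂) = 0.331842,  e^(−rT) = 0.944063
E₀ = V₀·N(d₁) − D·e^(−rT)·N(d₂)
   = 315.4747·0.744740 − 295.7989·0.944063·0.331842 = 142.279000
B₀ = V₀ − E₀ = 315.4747 − 142.279000 = 173.195700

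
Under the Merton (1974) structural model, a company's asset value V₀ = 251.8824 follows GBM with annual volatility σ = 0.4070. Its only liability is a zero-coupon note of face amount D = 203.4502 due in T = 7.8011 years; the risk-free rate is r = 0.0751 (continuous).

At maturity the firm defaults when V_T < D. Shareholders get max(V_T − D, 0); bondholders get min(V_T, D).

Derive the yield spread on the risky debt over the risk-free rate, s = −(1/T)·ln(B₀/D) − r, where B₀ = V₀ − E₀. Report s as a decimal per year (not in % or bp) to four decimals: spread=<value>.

d₁ = [ln(V₀/D) + (r + σ²/2)T] / (σ√T)
   = [ln(251.8824/203.4502) + (0.0751 + 0.5·0.4070²)·7.8011] / (0.4070·√7.8011)
   = [0.213541 + 1.231985] / 1.136769 = 1.271609
d₂ = d₁ − σ√T = 1.271609 − 1.136769 = 0.134840
N(d₁) = 0.898244,  N(d₂) = 0.553631,  e^(−rT) = 0.556626
E₀ = V₀·N(d₁) − D·e^(−rT)·N(d₂)
   = 251.8824·0.898244 − 203.4502·0.556626·0.553631 = 163.555621
B₀ = V₀ − E₀ = 251.8824 − 163.555621 = 88.326779
spread = −(1/T)·ln(B₀/D) − r = −(1/7.8011)·ln(88.326779/203.4502) − 0.0751 = 0.03185644

spread=0.0319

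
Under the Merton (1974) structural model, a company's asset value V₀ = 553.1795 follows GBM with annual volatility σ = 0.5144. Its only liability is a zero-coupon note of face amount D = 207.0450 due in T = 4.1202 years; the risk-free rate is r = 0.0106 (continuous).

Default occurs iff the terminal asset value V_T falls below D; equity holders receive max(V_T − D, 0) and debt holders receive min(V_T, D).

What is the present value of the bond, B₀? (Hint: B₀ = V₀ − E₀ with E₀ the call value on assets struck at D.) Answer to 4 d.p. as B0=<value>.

d₁ = [ln(V₀/D) + (r + σ²/2)T] / (σ√T)
   = [ln(553.1795/207.0450) + (0.0106 + 0.5·0.5144²)·4.1202] / (0.5144·√4.1202)
   = [0.982746 + 0.588792] / 1.044143 = 1.505098
d₂ = d₁ − σ√T = 1.505098 − 1.044143 = 0.460955
N(d₁) = 0.933851,  N(d₂) = 0.677584,  e^(−rT) = 0.957266
E₀ = V₀·N(d₁) − D·e^(−rT)·N(d₂)
   = 553.1795·0.933851 − 207.0450·0.957266·0.677584 = 382.291706
B₀ = V₀ − E₀ = 553.1795 − 382.291706 = 170.887794

B0=170.8878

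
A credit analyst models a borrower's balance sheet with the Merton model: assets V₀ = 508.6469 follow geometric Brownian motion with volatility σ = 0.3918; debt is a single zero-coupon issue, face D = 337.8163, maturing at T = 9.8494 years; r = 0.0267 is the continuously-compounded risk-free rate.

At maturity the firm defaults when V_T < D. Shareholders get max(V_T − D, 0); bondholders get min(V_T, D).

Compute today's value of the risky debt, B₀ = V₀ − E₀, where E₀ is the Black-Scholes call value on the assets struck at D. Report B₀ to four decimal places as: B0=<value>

B0=185.2187

d₁ = [ln(V₀/D) + (r + σ²/2)T] / (σ√T)
   = [ln(508.6469/337.8163) + (0.0267 + 0.5·0.3918²)·9.8494] / (0.3918·√9.8494)
   = [0.409252 + 1.018956] / 1.229615 = 1.161508
d₂ = d₁ − σ√T = 1.161508 − 1.229615 = -0.068108
N(d₁) = 0.877282,  N(d₂) = 0.472850,  e^(−rT) = 0.768758
E₀ = V₀·N(d₁) − D·e^(−rT)·N(d₂)
   = 508.6469·0.877282 − 337.8163·0.768758·0.472850 = 323.428246
B₀ = V₀ − E₀ = 508.6469 − 323.428246 = 185.218654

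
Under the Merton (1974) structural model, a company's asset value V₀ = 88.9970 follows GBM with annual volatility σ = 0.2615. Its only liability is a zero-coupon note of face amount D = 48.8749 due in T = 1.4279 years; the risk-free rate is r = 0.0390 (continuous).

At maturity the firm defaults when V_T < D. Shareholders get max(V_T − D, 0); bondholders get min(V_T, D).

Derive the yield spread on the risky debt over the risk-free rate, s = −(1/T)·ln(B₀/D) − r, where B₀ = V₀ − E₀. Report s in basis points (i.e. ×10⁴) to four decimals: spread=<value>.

d₁ = [ln(V₀/D) + (r + σ²/2)T] / (σ√T)
   = [ln(88.9970/48.8749) + (0.0390 + 0.5·0.2615²)·1.4279] / (0.2615·√1.4279)
   = [0.599339 + 0.104510] / 0.312479 = 2.252467
d₂ = d₁ − σ√T = 2.252467 − 0.312479 = 1.939988
N(d₁) = 0.987854,  N(d₂) = 0.973809,  e^(−rT) = 0.945834
E₀ = V₀·N(d₁) − D·e^(−rT)·N(d₂)
   = 88.9970·0.987854 − 48.8749·0.945834·0.973809 = 42.899187
B₀ = V₀ − E₀ = 88.9970 − 42.899187 = 46.097813
spread = −(1/T)·ln(B₀/D) − r = −(1/1.4279)·ln(46.097813/48.8749) − 0.0390 = 0.00196817
in basis points: 0.00196817 × 10⁴ = 19.6817 bp

spread=19.6817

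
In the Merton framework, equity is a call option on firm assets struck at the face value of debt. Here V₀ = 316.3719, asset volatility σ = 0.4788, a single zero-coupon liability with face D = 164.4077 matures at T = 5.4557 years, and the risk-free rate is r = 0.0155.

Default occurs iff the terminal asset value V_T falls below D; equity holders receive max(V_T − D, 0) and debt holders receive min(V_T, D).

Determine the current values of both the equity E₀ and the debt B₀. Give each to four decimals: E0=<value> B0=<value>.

d₁ = [ln(V₀/D) + (r + σ²/2)T] / (σ√T)
   = [ln(316.3719/164.4077) + (0.0155 + 0.5·0.4788²)·5.4557] / (0.4788·√5.4557)
   = [0.654569 + 0.709921] / 1.118354 = 1.220088
d₂ = d₁ − σ√T = 1.220088 − 1.118354 = 0.101734
N(d₁) = 0.888784,  N(d₂) = 0.540516,  e^(−rT) = 0.918913
E₀ = V₀·N(d₁) − D·e^(−rT)·N(d₂)
   = 316.3719·0.888784 − 164.4077·0.918913·0.540516 = 199.527123
B₀ = V₀ − E₀ = 316.3719 − 199.527123 = 116.844777

E0=199.5271 B0=116.8448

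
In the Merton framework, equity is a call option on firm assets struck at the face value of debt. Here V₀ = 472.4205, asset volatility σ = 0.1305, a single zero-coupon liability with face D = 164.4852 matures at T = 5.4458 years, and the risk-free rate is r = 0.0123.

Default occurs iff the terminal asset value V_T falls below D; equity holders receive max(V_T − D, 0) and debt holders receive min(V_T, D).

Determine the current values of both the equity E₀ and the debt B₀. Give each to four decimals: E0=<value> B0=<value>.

E0=318.5944 B0=153.8261

d₁ = [ln(V₀/D) + (r + σ²/2)T] / (σ√T)
   = [ln(472.4205/164.4852) + (0.0123 + 0.5·0.1305²)·5.4458] / (0.1305·√5.4458)
   = [1.055049 + 0.113355] / 0.304538 = 3.836645
d₂ = d₁ − σ√T = 3.836645 − 0.304538 = 3.532107
N(d₁) = 0.999938,  N(d₂) = 0.999794,  e^(−rT) = 0.935211
E₀ = V₀·N(d₁) − D·e^(−rT)·N(d₂)
   = 472.4205·0.999938 − 164.4852·0.935211·0.999794 = 318.594415
B₀ = V₀ − E₀ = 472.4205 − 318.594415 = 153.826085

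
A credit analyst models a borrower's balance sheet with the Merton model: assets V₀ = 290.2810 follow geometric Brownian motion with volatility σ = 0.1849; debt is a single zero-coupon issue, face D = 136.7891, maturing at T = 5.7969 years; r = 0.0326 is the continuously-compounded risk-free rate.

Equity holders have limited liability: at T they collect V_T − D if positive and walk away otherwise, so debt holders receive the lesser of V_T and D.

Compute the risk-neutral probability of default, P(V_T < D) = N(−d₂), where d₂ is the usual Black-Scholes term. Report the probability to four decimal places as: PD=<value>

d₁ = [ln(V₀/D) + (r + σ²/2)T] / (σ√T)
   = [ln(290.2810/136.7891) + (0.0326 + 0.5·0.1849²)·5.7969] / (0.1849·√5.7969)
   = [0.752409 + 0.288071] / 0.445179 = 2.337217
d₂ = d₁ − σ√T = 2.337217 − 0.445179 = 1.892038
risk-neutral PD = N(−d₂) = N(-1.892038) = 0.029243

PD=0.0292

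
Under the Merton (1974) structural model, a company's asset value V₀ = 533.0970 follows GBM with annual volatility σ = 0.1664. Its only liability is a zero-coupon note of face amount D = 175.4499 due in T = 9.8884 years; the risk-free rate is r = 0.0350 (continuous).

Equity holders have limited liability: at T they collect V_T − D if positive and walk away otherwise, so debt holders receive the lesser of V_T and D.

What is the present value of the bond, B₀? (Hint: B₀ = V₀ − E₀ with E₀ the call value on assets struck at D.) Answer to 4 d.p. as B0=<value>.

d₁ = [ln(V₀/D) + (r + σ²/2)T] / (σ√T)
   = [ln(533.0970/175.4499) + (0.0350 + 0.5·0.1664²)·9.8884] / (0.1664·√9.8884)
   = [1.111350 + 0.482994] / 0.523259 = 3.046952
d₂ = d₁ − σ√T = 3.046952 − 0.523259 = 2.523693
N(d₁) = 0.998844,  N(d₂) = 0.994194,  e^(−rT) = 0.707446
E₀ = V₀·N(d₁) − D·e^(−rT)·N(d₂)
   = 533.0970·0.998844 − 175.4499·0.707446·0.994194 = 409.080186
B₀ = V₀ − E₀ = 533.0970 − 409.080186 = 124.016814

B0=124.0168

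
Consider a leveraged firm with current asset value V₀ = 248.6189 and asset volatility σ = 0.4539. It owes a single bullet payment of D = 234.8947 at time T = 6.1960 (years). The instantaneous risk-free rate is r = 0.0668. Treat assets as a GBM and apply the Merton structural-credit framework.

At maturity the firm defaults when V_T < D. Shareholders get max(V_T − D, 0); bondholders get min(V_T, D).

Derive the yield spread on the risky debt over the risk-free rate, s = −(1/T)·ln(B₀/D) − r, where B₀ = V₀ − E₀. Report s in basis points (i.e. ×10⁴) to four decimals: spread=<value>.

d₁ = [ln(V₀/D) + (r + σ²/2)T] / (σ√T)
   = [ln(248.6189/234.8947) + (0.0668 + 0.5·0.4539²)·6.1960] / (0.4539·√6.1960)
   = [0.056784 + 1.052159] / 1.129837 = 0.981507
d₂ = d₁ − σ√T = 0.981507 − 1.129837 = -0.148331
N(d₁) = 0.836829,  N(d₂) = 0.441041,  e^(−rT) = 0.661072
E₀ = V₀·N(d₁) − D·e^(−rT)·N(d₂)
   = 248.6189·0.836829 − 234.8947·0.661072·0.441041 = 139.565551
B₀ = V₀ − E₀ = 248.6189 − 139.565551 = 109.053349
spread = −(1/T)·ln(B₀/D) − r = −(1/6.1960)·ln(109.053349/234.8947) − 0.0668 = 0.05703798
in basis points: 0.05703798 × 10⁴ = 570.3798 bp

spread=570.3798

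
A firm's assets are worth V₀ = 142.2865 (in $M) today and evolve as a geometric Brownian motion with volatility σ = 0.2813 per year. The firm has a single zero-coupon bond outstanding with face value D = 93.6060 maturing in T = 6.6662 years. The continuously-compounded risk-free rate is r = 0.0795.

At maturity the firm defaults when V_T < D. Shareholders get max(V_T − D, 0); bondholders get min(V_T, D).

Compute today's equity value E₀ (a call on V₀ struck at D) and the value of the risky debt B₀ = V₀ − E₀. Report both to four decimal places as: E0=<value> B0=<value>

E0=89.9479 B0=52.3386

d₁ = [ln(V₀/D) + (r + σ²/2)T] / (σ√T)
   = [ln(142.2865/93.6060) + (0.0795 + 0.5·0.2813²)·6.6662] / (0.2813·√6.6662)
   = [0.418748 + 0.793710] / 0.726288 = 1.669390
d₂ = d₁ − σ√T = 1.669390 − 0.726288 = 0.943102
N(d₁) = 0.952480,  N(d₂) = 0.827186,  e^(−rT) = 0.588627
E₀ = V₀·N(d₁) − D·e^(−rT)·N(d₂)
   = 142.2865·0.952480 − 93.6060·0.588627·0.827186 = 89.947936
B₀ = V₀ − E₀ = 142.2865 − 89.947936 = 52.338564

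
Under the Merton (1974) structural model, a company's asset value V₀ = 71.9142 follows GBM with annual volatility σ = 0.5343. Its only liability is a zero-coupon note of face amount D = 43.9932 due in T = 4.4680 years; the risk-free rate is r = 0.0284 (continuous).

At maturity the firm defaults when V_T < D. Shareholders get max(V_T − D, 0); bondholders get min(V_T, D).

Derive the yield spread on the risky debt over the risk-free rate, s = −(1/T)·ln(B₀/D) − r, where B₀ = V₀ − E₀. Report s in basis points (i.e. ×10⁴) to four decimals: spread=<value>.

d₁ = [ln(V₀/D) + (r + σ²/2)T] / (σ√T)
   = [ln(71.9142/43.9932) + (0.0284 + 0.5·0.5343²)·4.4680] / (0.5343·√4.4680)
   = [0.491439 + 0.764646] / 1.129384 = 1.112185
d₂ = d₁ − σ√T = 1.112185 − 1.129384 = -0.017199
N(d₁) = 0.866971,  N(d₂) = 0.493139,  e^(−rT) = 0.880830
E₀ = V₀·N(d₁) − D·e^(−rT)·N(d₂)
   = 71.9142·0.866971 − 43.9932·0.880830·0.493139 = 43.238125
B₀ = V₀ − E₀ = 71.9142 − 43.238125 = 28.676075
spread = −(1/T)·ln(B₀/D) − r = −(1/4.4680)·ln(28.676075/43.9932) − 0.0284 = 0.06738601
in basis points: 0.06738601 × 10⁴ = 673.8601 bp

spread=673.8601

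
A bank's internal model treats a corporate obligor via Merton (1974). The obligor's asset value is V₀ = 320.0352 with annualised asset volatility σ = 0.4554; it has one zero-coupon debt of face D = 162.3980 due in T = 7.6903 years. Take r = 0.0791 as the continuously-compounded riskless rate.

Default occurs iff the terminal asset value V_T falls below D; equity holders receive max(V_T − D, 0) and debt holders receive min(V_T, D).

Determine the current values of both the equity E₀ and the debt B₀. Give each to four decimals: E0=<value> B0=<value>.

E0=246.6911 B0=73.3441

d₁ = [ln(V₀/D) + (r + σ²/2)T] / (σ√T)
   = [ln(320.0352/162.3980) + (0.0791 + 0.5·0.4554²)·7.6903] / (0.4554·√7.6903)
   = [0.678381 + 1.405745] / 1.262888 = 1.650286
d₂ = d₁ − σ√T = 1.650286 − 1.262888 = 0.387399
N(d₁) = 0.950558,  N(d₂) = 0.650770,  e^(−rT) = 0.544274
E₀ = V₀·N(d₁) − D·e^(−rT)·N(d₂)
   = 320.0352·0.950558 − 162.3980·0.544274·0.650770 = 246.691100
B₀ = V₀ − E₀ = 320.0352 − 246.691100 = 73.344100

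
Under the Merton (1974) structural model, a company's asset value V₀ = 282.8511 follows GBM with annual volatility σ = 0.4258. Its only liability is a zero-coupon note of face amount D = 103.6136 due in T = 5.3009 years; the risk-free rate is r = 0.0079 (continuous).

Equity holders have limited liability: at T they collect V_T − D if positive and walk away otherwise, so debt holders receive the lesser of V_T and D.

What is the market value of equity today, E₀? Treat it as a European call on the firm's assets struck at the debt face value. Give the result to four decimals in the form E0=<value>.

E0=194.6201

d₁ = [ln(V₀/D) + (r + σ²/2)T] / (σ√T)
   = [ln(282.8511/103.6136) + (0.0079 + 0.5·0.4258²)·5.3009] / (0.4258·√5.3009)
   = [1.004252 + 0.522419] / 0.980348 = 1.557274
d₂ = d₁ − σ√T = 1.557274 − 0.980348 = 0.576925
N(d₁) = 0.940297,  N(d₂) = 0.718005,  e^(−rT) = 0.958988
E₀ = V₀·N(d₁) − D·e^(−rT)·N(d₂)
   = 282.8511·0.940297 − 103.6136·0.958988·0.718005 = 194.620143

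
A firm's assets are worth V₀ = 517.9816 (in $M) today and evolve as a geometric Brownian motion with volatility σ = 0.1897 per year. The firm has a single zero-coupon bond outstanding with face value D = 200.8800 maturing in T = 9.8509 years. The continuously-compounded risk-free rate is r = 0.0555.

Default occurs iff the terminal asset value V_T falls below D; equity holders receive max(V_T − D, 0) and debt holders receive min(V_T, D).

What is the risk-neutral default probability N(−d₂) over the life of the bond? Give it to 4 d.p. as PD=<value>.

PD=0.0135

d₁ = [ln(V₀/D) + (r + σ²/2)T] / (σ√T)
   = [ln(517.9816/200.8800) + (0.0555 + 0.5·0.1897²)·9.8509] / (0.1897·√9.8509)
   = [0.947232 + 0.723973] / 0.595395 = 2.806883
d₂ = d₁ − σ√T = 2.806883 − 0.595395 = 2.211488
risk-neutral PD = N(−d₂) = N(-2.211488) = 0.013501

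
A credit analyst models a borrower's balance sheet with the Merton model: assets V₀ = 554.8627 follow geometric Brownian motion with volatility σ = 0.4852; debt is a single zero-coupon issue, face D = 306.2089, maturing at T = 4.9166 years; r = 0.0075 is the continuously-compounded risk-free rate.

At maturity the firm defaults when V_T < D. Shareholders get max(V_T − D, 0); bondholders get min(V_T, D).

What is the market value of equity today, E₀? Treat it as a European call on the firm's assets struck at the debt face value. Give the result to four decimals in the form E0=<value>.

E0=329.2215

d₁ = [ln(V₀/D) + (r + σ²/2)T] / (σ√T)
   = [ln(554.8627/306.2089) + (0.0075 + 0.5·0.4852²)·4.9166] / (0.4852·√4.9166)
   = [0.594453 + 0.615605] / 1.075854 = 1.124742
d₂ = d₁ − σ√T = 1.124742 − 1.075854 = 0.048889
N(d₁) = 0.869651,  N(d₂) = 0.519496,  e^(−rT) = 0.963797
E₀ = V₀·N(d₁) − D·e^(−rT)·N(d₂)
   = 554.8627·0.869651 − 306.2089·0.963797·0.519496 = 329.221502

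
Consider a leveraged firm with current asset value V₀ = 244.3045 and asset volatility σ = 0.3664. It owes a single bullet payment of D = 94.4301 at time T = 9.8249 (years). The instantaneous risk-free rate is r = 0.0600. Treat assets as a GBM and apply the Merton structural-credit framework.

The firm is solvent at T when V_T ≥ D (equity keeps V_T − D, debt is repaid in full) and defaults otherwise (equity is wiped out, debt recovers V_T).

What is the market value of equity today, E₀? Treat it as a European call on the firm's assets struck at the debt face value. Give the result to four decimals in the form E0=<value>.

d₁ = [ln(V₀/D) + (r + σ²/2)T] / (σ√T)
   = [ln(244.3045/94.4301) + (0.0600 + 0.5·0.3664²)·9.8249] / (0.3664·√9.8249)
   = [0.950556 + 1.248985] / 1.148470 = 1.915193
d₂ = d₁ − σ√T = 1.915193 − 1.148470 = 0.766723
N(d₁) = 0.972266,  N(d₂) = 0.778377,  e^(−rT) = 0.554608
E₀ = V₀·N(d₁) − D·e^(−rT)·N(d₂)
   = 244.3045·0.972266 − 94.4301·0.554608·0.778377 = 196.764066

E0=196.7641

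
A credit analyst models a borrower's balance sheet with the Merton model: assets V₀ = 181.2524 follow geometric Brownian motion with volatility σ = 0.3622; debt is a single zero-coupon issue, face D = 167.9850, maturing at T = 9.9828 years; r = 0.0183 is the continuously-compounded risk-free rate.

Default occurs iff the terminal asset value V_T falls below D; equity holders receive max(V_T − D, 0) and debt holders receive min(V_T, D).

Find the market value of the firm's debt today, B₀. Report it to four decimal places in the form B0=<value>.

d₁ = [ln(V₀/D) + (r + σ²/2)T] / (σ√T)
   = [ln(181.2524/167.9850) + (0.0183 + 0.5·0.3622²)·9.9828] / (0.3622·√9.9828)
   = [0.076016 + 0.837501] / 1.144392 = 0.798256
d₂ = d₁ − σ√T = 0.798256 − 1.144392 = -0.346136
N(d₁) = 0.787639,  N(d₂) = 0.364620,  e^(−rT) = 0.833030
E₀ = V₀·N(d₁) − D·e^(−rT)·N(d₂)
   = 181.2524·0.787639 − 167.9850·0.833030·0.364620 = 91.737721
B₀ = V₀ − E₀ = 181.2524 − 91.737721 = 89.514679

B0=89.5147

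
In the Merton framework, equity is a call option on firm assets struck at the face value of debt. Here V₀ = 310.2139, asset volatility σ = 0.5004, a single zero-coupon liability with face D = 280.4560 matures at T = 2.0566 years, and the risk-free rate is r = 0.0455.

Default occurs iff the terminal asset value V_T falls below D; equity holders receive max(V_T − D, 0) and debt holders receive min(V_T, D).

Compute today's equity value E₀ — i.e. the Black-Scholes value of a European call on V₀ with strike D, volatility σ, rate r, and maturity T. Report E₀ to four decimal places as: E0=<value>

E0=109.4242

d₁ = [ln(V₀/D) + (r + σ²/2)T] / (σ√T)
   = [ln(310.2139/280.4560) + (0.0455 + 0.5·0.5004²)·2.0566] / (0.5004·√2.0566)
   = [0.100845 + 0.351062] / 0.717616 = 0.629734
d₂ = d₁ − σ√T = 0.629734 − 0.717616 = -0.087883
N(d₁) = 0.735566,  N(d₂) = 0.464985,  e^(−rT) = 0.910669
E₀ = V₀·N(d₁) − D·e^(−rT)·N(d₂)
   = 310.2139·0.735566 − 280.4560·0.910669·0.464985 = 109.424229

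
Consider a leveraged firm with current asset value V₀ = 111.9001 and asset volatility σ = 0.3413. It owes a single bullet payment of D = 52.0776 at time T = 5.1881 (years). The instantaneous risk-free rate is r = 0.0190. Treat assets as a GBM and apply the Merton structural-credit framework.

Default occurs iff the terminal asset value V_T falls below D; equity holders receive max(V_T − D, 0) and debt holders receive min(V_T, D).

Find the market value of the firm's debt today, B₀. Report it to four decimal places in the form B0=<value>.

d₁ = [ln(V₀/D) + (r + σ²/2)T] / (σ√T)
   = [ln(111.9001/52.0776) + (0.0190 + 0.5·0.3413²)·5.1881] / (0.3413·√5.1881)
   = [0.764872 + 0.400744] / 0.777393 = 1.499390
d₂ = d₁ − σ√T = 1.499390 − 0.777393 = 0.721998
N(d₁) = 0.933114,  N(d₂) = 0.764852,  e^(−rT) = 0.906129
E₀ = V₀·N(d₁) − D·e^(−rT)·N(d₂)
   = 111.9001·0.933114 − 52.0776·0.906129·0.764852 = 68.322918
B₀ = V₀ − E₀ = 111.9001 − 68.322918 = 43.577182

B0=43.5772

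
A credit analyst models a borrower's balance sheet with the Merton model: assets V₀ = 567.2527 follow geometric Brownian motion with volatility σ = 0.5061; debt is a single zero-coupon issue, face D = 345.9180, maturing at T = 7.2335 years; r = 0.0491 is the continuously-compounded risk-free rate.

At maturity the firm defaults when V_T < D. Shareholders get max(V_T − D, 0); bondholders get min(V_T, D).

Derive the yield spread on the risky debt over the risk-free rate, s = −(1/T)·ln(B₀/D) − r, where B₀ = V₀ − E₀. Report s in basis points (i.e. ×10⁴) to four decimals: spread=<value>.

d₁ = [ln(V₀/D) + (r + σ²/2)T] / (σ√T)
   = [ln(567.2527/345.9180) + (0.0491 + 0.5·0.5061²)·7.2335] / (0.5061·√7.2335)
   = [0.494603 + 1.281549] / 1.361164 = 1.304877
d₂ = d₁ − σ√T = 1.304877 − 1.361164 = -0.056287
N(d₁) = 0.904033,  N(d₂) = 0.477556,  e^(−rT) = 0.701058
E₀ = V₀·N(d₁) − D·e^(−rT)·N(d₂)
   = 567.2527·0.904033 − 345.9180·0.701058·0.477556 = 397.003442
B₀ = V₀ − E₀ = 567.2527 − 397.003442 = 170.249258
spread = −(1/T)·ln(B₀/D) − r = −(1/7.2335)·ln(170.249258/345.9180) − 0.0491 = 0.04890763
in basis points: 0.04890763 × 10⁴ = 489.0763 bp

spread=489.0763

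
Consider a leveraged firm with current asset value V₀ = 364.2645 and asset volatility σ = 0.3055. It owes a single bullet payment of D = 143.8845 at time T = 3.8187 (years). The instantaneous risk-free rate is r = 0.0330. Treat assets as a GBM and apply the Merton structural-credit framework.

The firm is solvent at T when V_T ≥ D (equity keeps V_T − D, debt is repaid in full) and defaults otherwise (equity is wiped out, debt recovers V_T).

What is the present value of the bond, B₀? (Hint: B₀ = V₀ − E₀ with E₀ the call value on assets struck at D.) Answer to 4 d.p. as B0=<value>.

B0=124.9249

d₁ = [ln(V₀/D) + (r + σ²/2)T] / (σ√T)
   = [ln(364.2645/143.8845) + (0.0330 + 0.5·0.3055²)·3.8187] / (0.3055·√3.8187)
   = [0.928869 + 0.304217] / 0.596993 = 2.065497
d₂ = d₁ − σ√T = 2.065497 − 0.596993 = 1.468504
N(d₁) = 0.980562,  N(d₂) = 0.929016,  e^(−rT) = 0.881600
E₀ = V₀·N(d₁) − D·e^(−rT)·N(d₂)
   = 364.2645·0.980562 − 143.8845·0.881600·0.929016 = 239.339556
B₀ = V₀ − E₀ = 364.2645 − 239.339556 = 124.924944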